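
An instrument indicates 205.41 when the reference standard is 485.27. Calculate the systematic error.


Systematic error = measured - true
= 205.41 - 485.27
= -279.8600

-279.8600


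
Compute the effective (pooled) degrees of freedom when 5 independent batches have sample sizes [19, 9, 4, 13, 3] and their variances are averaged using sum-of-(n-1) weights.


nu = sum_i (n_i - 1)
nu = ((19 - 1) + (9 - 1) + (4 - 1) + (13 - 1) + (3 - 1))
nu = 18 + 8 + 3 + 12 + 2
nu = 43

43


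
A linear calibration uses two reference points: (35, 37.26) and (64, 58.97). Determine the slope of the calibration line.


slope = (y2 - y1) / (x2 - x1)
= (58.97 - 37.26) / (64 - 35)
= 21.7100 / 29
= 0.7486

0.7486


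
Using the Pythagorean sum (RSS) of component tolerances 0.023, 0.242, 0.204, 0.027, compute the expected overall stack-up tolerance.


RSS = sqrt(0.023^2 + 0.242^2 + 0.204^2 + 0.027^2)
= sqrt(0.101438)
= 0.3185

0.3185


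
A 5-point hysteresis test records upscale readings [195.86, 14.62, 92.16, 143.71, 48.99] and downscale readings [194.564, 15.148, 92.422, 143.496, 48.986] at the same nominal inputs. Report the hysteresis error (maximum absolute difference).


|195.86 - 194.564| = 1.2960
|14.62 - 15.148| = 0.5280
|92.16 - 92.422| = 0.2620
|143.71 - 143.496| = 0.2140
|48.99 - 48.986| = 0.0040
hysteresis = max(diffs) = 1.2960

1.2960


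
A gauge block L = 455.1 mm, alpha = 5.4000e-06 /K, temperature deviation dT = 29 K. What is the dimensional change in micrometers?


dL = L * alpha * dT
= 455.1 * 5.4000e-06 * 29
= 0.0712687 mm
dL_um = 0.0712687 * 1000 = 71.2687 um

71.2687


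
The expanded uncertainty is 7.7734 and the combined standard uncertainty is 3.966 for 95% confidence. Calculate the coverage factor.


k = U / uc
k = 7.7734 / 3.966
k = 1.96

1.96


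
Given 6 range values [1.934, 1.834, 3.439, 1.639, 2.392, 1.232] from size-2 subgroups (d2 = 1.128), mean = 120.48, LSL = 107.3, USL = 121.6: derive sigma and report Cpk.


R_bar = (1.934 + 1.834 + 3.439 + 1.639 + 2.392 + 1.232) / 6 = 2.0783333
sigma = R_bar / d2 = 2.0783333 / 1.128 = 1.8424941
Cp = (USL - LSL)/(6*sigma) = (121.6 - 107.3)/(6*1.8424941) = 1.2935
Cpu = (121.6 - 120.48)/(3*1.8424941) = 0.2026
Cpl = (120.48 - 107.3)/(3*1.8424941) = 2.3844
Cpk = min(Cpu, Cpl) = 0.2026

0.2026


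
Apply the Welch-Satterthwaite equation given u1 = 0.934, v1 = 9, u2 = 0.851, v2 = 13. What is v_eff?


uc = sqrt(u1^2 + u2^2) = sqrt(0.934^2 + 0.851^2) = 1.2635494
v_eff = uc^4 / (u1^4/v1 + u2^4/v2)
= 1.2635494^4 / (0.934^4/9 + 0.851^4/13)
= 2.5489945 / 0.12489973
v_eff = 20.4083

20.4083


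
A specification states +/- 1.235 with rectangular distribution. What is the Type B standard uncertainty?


u_B = half_width / sqrt(3)
u_B = 1.235 / 1.7320508
u_B = 0.7130

0.7130


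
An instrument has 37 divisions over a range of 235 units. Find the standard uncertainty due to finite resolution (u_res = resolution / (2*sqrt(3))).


resolution = range / divisions
resolution = 235 / 37 = 6.3513514
u_res = resolution / (2*sqrt(3))
u_res = 6.3513514 / 3.4641016
u_res = 1.8335

1.8335


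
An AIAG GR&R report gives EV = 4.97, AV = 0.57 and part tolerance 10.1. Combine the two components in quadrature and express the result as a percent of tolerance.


GRR = sqrt(EV^2 + AV^2) = sqrt(4.97^2 + 0.57^2) = 5.0025793
%GRR = GRR / tol * 100 = 5.0025793 / 10.1 * 100
%GRR = 49.5305

49.5305


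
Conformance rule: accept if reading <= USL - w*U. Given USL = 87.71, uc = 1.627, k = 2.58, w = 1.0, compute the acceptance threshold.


U = k * uc = 2.58 * 1.627 = 4.19766
guard band g = w * U = 1.0 * 4.19766 = 4.19766
AL = USL - g = 87.71 - 4.19766
AL = 83.5123

83.5123


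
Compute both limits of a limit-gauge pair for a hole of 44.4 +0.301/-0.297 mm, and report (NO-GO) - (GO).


GO = nominal - lower_tol (smallest hole = maximum material condition)
GO = 44.4 - 0.297 = 44.103
NO-GO = nominal + upper_tol (largest hole = least material condition)
NO-GO = 44.4 + 0.301 = 44.701
spread = NO-GO - GO = 44.701 - 44.103 = 0.5980

0.5980


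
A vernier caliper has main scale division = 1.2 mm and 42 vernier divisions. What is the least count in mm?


LC = MSD / n_div
= 1.2 / 42
= 0.0286

0.0286


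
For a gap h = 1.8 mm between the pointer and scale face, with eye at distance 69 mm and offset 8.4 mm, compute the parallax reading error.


error = h * offset / d
= 1.8 * 8.4 / 69
= 0.2191

0.2191


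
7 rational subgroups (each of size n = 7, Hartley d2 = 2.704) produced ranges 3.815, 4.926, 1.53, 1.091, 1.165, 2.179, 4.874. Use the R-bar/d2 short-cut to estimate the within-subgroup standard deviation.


R_bar = (3.815 + 4.926 + 1.53 + 1.091 + 1.165 + 2.179 + 4.874) / 7
R_bar = 19.58 / 7 = 2.7971429
sigma_hat = R_bar / d2 = 2.7971429 / 2.704 = 1.0344

1.0344


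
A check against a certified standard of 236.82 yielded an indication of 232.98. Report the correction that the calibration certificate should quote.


Correction = standard - reading
= 236.82 - 232.98
= 3.8400

3.8400


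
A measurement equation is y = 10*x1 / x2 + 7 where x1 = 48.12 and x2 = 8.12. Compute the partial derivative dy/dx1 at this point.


y = 10*x1 / x2 + 7
dy/dx1 = 10/x2
Evaluate at x2 = 8.12: c1 = 10 / 8.12
c1 = 1.2315

1.2315


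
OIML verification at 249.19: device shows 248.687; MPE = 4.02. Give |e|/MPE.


e = indication - reference = 248.687 - 249.19 = -0.5030
|e| = 0.5030
ratio = |e| / MPE = 0.5030 / 4.02
ratio = 0.1251

0.1251


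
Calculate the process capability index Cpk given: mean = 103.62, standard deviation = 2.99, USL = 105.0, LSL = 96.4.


Cpu = (USL - mean) / (3*sigma) = (105.0 - 103.62) / (3*2.99) = 0.1538
Cpl = (mean - LSL) / (3*sigma) = (103.62 - 96.4) / (3*2.99) = 0.8049
Cpk = min(Cpu, Cpl) = 0.1538

0.1538


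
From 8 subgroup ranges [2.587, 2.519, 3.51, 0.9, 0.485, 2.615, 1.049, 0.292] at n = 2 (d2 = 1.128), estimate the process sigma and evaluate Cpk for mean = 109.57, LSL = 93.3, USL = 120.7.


R_bar = (2.587 + 2.519 + 3.51 + 0.9 + 0.485 + 2.615 + 1.049 + 0.292) / 8 = 1.744625
sigma = R_bar / d2 = 1.744625 / 1.128 = 1.5466534
Cp = (USL - LSL)/(6*sigma) = (120.7 - 93.3)/(6*1.5466534) = 2.9526
Cpu = (120.7 - 109.57)/(3*1.5466534) = 2.3987
Cpl = (109.57 - 93.3)/(3*1.5466534) = 3.5065
Cpk = min(Cpu, Cpl) = 2.3987

2.3987


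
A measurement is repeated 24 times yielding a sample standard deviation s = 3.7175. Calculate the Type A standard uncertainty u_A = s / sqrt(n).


u_A = s / sqrt(n)
u_A = 3.7175 / sqrt(24)
u_A = 3.7175 / 4.8989795
u_A = 0.7588

0.7588


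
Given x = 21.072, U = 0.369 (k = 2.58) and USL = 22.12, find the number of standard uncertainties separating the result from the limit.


u = U / k = 0.369 / 2.58 = 0.14302326
margin = |USL - x| = |22.12 - 21.072| = 1.048
z = margin / u = 1.048 / 0.14302326
z = 7.3275

7.3275


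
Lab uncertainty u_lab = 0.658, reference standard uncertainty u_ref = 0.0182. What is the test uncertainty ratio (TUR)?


TUR = u_lab / u_ref
= 0.658 / 0.0182
= 36.1538

36.1538


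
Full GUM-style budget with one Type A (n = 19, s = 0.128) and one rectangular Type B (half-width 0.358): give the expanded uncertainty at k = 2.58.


u_A = s / sqrt(n) = 0.128 / sqrt(19) = 0.029365214
u_B = half_width / sqrt(3) = 0.358 / sqrt(3) = 0.2066914
uc = sqrt(u_A^2 + u_B^2) = sqrt(0.029365214^2 + 0.2066914^2) = 0.20876698
U = k * uc = 2.58 * 0.20876698
U = 0.5386

0.5386


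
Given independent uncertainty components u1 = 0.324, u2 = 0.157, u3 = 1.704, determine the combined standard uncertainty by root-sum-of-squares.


uc = sqrt(0.324^2 + 0.157^2 + 1.704^2)
uc = sqrt(3.033241)
uc = 1.7416

1.7416


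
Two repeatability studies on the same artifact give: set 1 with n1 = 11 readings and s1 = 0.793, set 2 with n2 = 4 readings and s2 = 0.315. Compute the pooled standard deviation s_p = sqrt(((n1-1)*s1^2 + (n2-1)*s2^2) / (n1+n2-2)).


s_p = sqrt(((n1-1)*s1^2 + (n2-1)*s2^2) / (n1+n2-2))
numerator = (11-1)*0.793^2 + (4-1)*0.315^2 = 6.28849 + 0.297675 = 6.586165
denominator = 11 + 4 - 2 = 13
s_p^2 = 6.586165 / 13 = 0.50662808
s_p = sqrt(0.50662808) = 0.7118

0.7118


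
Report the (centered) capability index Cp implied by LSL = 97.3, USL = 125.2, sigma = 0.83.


Cp = (USL - LSL) / (6 * sigma)
= (125.2 - 97.3) / (6 * 0.83)
= 27.9000 / 4.9800
= 5.6024

5.6024


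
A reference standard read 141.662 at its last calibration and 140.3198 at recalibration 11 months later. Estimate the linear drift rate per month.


rate = (v2 - v1) / months
= (140.3198 - 141.662) / 11
= -1.3422 / 11
= -0.1220

-0.1220


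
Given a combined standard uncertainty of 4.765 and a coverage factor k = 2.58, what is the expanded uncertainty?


U = k * uc
U = 2.58 * 4.765
U = 12.2937

12.2937


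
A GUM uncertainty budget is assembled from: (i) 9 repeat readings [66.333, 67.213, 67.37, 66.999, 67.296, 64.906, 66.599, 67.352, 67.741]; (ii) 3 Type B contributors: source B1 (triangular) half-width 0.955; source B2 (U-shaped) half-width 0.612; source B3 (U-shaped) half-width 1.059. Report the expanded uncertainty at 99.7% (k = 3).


mean = (66.333 + 67.213 + 67.37 + 66.999 + 67.296 + 64.906 + 66.599 + 67.352 + 67.741) / 9 = 66.86766667
s = sqrt(sum((x - mean)^2)/(n-1)) = 0.84969024
u_A = s / sqrt(n) = 0.84969024 / sqrt(9) = 0.28323008
u_B1 = 0.955 / sqrt(6) = 0.38987712
u_B2 = 0.612 / sqrt(2) = 0.43274935
u_B3 = 1.059 / sqrt(2) = 0.74882608
uc = sqrt(0.28323008^2 + 0.38987712^2 + 0.43274935^2 + 0.74882608^2) = 0.99006866
U = k * uc = 3 * 0.99006866
U = 2.9702

2.9702


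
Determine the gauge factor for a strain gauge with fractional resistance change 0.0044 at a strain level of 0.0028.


GF = (dR/R) / epsilon
= 0.0044 / 0.0028
= 1.5714

1.5714


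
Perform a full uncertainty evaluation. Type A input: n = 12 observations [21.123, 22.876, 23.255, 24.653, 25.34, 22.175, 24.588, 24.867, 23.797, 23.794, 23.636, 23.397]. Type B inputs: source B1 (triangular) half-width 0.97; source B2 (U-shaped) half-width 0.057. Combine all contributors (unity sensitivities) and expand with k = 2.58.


mean = (21.123 + 22.876 + 23.255 + 24.653 + 25.34 + 22.175 + 24.588 + 24.867 + 23.797 + 23.794 + 23.636 + 23.397) / 12 = 23.62508333
s = sqrt(sum((x - mean)^2)/(n-1)) = 1.1923467
u_A = s / sqrt(n) = 1.1923467 / sqrt(12) = 0.34420084
u_B1 = 0.97 / sqrt(6) = 0.39600084
u_B2 = 0.057 / sqrt(2) = 0.040305087
uc = sqrt(0.34420084^2 + 0.39600084^2 + 0.040305087^2) = 0.5262275
U = k * uc = 2.58 * 0.5262275
U = 1.3577

1.3577


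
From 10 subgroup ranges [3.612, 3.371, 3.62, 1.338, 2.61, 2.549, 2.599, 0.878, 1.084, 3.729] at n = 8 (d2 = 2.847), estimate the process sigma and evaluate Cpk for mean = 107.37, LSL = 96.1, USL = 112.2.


R_bar = (3.612 + 3.371 + 3.62 + 1.338 + 2.61 + 2.549 + 2.599 + 0.878 + 1.084 + 3.729) / 10 = 2.539
sigma = R_bar / d2 = 2.539 / 2.847 = 0.89181595
Cp = (USL - LSL)/(6*sigma) = (112.2 - 96.1)/(6*0.89181595) = 3.0088
Cpu = (112.2 - 107.37)/(3*0.89181595) = 1.8053
Cpl = (107.37 - 96.1)/(3*0.89181595) = 4.2124
Cpk = min(Cpu, Cpl) = 1.8053

1.8053


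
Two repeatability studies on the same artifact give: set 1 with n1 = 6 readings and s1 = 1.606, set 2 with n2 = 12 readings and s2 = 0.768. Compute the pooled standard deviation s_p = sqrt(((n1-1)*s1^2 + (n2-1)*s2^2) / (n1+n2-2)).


s_p = sqrt(((n1-1)*s1^2 + (n2-1)*s2^2) / (n1+n2-2))
numerator = (6-1)*1.606^2 + (12-1)*0.768^2 = 12.89618 + 6.488064 = 19.384244
denominator = 6 + 12 - 2 = 16
s_p^2 = 19.384244 / 16 = 1.2115152
s_p = sqrt(1.2115152) = 1.1007

1.1007


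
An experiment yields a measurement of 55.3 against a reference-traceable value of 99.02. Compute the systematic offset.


Systematic error = measured - true
= 55.3 - 99.02
= -43.7200

-43.7200


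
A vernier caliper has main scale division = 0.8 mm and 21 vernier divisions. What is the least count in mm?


LC = MSD / n_div
= 0.8 / 21
= 0.0381

0.0381


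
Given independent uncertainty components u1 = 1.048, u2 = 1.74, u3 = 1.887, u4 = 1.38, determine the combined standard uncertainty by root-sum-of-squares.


uc = sqrt(1.048^2 + 1.74^2 + 1.887^2 + 1.38^2)
uc = sqrt(9.591073)
uc = 3.0969

3.0969


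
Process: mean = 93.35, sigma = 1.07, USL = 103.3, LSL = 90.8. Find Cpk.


Cpu = (USL - mean) / (3*sigma) = (103.3 - 93.35) / (3*1.07) = 3.0997
Cpl = (mean - LSL) / (3*sigma) = (93.35 - 90.8) / (3*1.07) = 0.7944
Cpk = min(Cpu, Cpl) = 0.7944

0.7944


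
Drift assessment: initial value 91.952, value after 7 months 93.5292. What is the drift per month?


rate = (v2 - v1) / months
= (93.5292 - 91.952) / 7
= 1.5772 / 7
= 0.2253

0.2253


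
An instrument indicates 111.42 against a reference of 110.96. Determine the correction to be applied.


Correction = standard - reading
= 110.96 - 111.42
= -0.4600

-0.4600


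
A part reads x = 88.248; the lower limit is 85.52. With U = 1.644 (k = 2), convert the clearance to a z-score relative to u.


u = U / k = 1.644 / 2 = 0.822
margin = |LSL - x| = |85.52 - 88.248| = 2.728
z = margin / u = 2.728 / 0.822
z = 3.3187

3.3187


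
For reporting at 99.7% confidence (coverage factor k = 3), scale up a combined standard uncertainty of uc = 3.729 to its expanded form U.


U = k * uc
U = 3 * 3.729
U = 11.1870

11.1870


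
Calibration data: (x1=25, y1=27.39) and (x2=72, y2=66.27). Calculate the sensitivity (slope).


slope = (y2 - y1) / (x2 - x1)
= (66.27 - 27.39) / (72 - 25)
= 38.8800 / 47
= 0.8272

0.8272


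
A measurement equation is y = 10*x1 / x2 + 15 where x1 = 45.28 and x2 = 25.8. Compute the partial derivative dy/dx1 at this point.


y = 10*x1 / x2 + 15
dy/dx1 = 10/x2
Evaluate at x2 = 25.8: c1 = 10 / 25.8
c1 = 0.3876

0.3876


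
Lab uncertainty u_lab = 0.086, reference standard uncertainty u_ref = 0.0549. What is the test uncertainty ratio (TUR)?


TUR = u_lab / u_ref
= 0.086 / 0.0549
= 1.5665

1.5665


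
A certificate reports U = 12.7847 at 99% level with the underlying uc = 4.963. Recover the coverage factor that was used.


k = U / uc
k = 12.7847 / 4.963
k = 2.576

2.576


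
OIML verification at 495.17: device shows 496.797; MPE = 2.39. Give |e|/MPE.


e = indication - reference = 496.797 - 495.17 = 1.6270
|e| = 1.6270
ratio = |e| / MPE = 1.6270 / 2.39
ratio = 0.6808

0.6808


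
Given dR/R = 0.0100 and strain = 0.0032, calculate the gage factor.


GF = (dR/R) / epsilon
= 0.0100 / 0.0032
= 3.1250

3.1250


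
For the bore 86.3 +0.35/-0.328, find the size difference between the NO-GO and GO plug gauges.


GO = nominal - lower_tol (smallest hole = maximum material condition)
GO = 86.3 - 0.328 = 85.972
NO-GO = nominal + upper_tol (largest hole = least material condition)
NO-GO = 86.3 + 0.35 = 86.65
spread = NO-GO - GO = 86.65 - 85.972 = 0.6780

0.6780


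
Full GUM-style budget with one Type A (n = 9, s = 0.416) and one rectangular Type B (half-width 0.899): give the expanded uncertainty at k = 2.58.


u_A = s / sqrt(n) = 0.416 / sqrt(9) = 0.13866667
u_B = half_width / sqrt(3) = 0.899 / sqrt(3) = 0.51903789
uc = sqrt(u_A^2 + u_B^2) = sqrt(0.13866667^2 + 0.51903789^2) = 0.53724182
U = k * uc = 2.58 * 0.53724182
U = 1.3861

1.3861


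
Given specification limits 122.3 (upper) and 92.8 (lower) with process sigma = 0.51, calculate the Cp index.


Cp = (USL - LSL) / (6 * sigma)
= (122.3 - 92.8) / (6 * 0.51)
= 29.5000 / 3.0600
= 9.6405

9.6405


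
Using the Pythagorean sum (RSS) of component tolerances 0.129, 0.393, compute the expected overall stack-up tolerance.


RSS = sqrt(0.129^2 + 0.393^2)
= sqrt(0.17109)
= 0.4136

0.4136


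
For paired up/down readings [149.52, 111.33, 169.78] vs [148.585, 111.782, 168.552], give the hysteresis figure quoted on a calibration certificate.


|149.52 - 148.585| = 0.9350
|111.33 - 111.782| = 0.4520
|169.78 - 168.552| = 1.2280
hysteresis = max(diffs) = 1.2280

1.2280


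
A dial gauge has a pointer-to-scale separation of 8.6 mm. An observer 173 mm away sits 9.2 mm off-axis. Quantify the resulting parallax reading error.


error = h * offset / d
= 8.6 * 9.2 / 173
= 0.4573

0.4573


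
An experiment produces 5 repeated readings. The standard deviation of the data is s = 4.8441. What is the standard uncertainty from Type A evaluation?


u_A = s / sqrt(n)
u_A = 4.8441 / sqrt(5)
u_A = 4.8441 / 2.236068
u_A = 2.1663

2.1663


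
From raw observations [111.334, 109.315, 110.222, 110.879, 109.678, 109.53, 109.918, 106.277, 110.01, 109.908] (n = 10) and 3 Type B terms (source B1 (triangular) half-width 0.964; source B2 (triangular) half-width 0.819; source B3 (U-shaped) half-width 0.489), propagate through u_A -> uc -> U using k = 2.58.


mean = (111.334 + 109.315 + 110.222 + 110.879 + 109.678 + 109.53 + 109.918 + 106.277 + 110.01 + 109.908) / 10 = 109.7071
s = sqrt(sum((x - mean)^2)/(n-1)) = 1.3504486
u_A = s / sqrt(n) = 1.3504486 / sqrt(10) = 0.42704934
u_B1 = 0.964 / sqrt(6) = 0.39355135
u_B2 = 0.819 / sqrt(6) = 0.33435535
u_B3 = 0.489 / sqrt(2) = 0.34577522
uc = sqrt(0.42704934^2 + 0.39355135^2 + 0.33435535^2 + 0.34577522^2) = 0.75406088
U = k * uc = 2.58 * 0.75406088
U = 1.9455

1.9455


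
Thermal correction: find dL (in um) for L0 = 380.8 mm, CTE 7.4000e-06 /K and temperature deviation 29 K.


dL = L * alpha * dT
= 380.8 * 7.4000e-06 * 29
= 0.0817197 mm
dL_um = 0.0817197 * 1000 = 81.7197 um

81.7197


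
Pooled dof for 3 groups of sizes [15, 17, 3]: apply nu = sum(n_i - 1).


nu = sum_i (n_i - 1)
nu = ((15 - 1) + (17 - 1) + (3 - 1))
nu = 14 + 16 + 2
nu = 32

32


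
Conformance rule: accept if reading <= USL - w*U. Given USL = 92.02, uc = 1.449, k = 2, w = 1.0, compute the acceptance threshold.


U = k * uc = 2 * 1.449 = 2.898
guard band g = w * U = 1.0 * 2.898 = 2.898
AL = USL - g = 92.02 - 2.898
AL = 89.1220

89.1220


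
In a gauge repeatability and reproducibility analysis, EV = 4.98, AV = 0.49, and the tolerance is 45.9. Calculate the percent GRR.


GRR = sqrt(EV^2 + AV^2) = sqrt(4.98^2 + 0.49^2) = 5.0040484
%GRR = GRR / tol * 100 = 5.0040484 / 45.9 * 100
%GRR = 10.9021

10.9021


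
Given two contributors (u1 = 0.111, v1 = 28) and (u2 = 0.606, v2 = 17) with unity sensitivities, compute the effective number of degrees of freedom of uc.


uc = sqrt(u1^2 + u2^2) = sqrt(0.111^2 + 0.606^2) = 0.61608198
v_eff = uc^4 / (u1^4/v1 + u2^4/v2)
= 0.61608198^4 / (0.111^4/28 + 0.606^4/17)
= 0.14406352 / 0.007938497
v_eff = 18.1475

18.1475


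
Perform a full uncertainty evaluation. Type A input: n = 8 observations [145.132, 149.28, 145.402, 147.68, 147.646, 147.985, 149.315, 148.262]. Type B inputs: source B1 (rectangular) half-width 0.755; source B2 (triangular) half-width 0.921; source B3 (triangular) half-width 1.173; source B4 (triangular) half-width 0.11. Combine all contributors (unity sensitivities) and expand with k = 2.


mean = (145.132 + 149.28 + 145.402 + 147.68 + 147.646 + 147.985 + 149.315 + 148.262) / 8 = 147.58775
s = sqrt(sum((x - mean)^2)/(n-1)) = 1.5711523
u_A = s / sqrt(n) = 1.5711523 / sqrt(8) = 0.55548622
u_B1 = 0.755 / sqrt(3) = 0.43589945
u_B2 = 0.921 / sqrt(6) = 0.37599668
u_B3 = 1.173 / sqrt(6) = 0.47887524
u_B4 = 0.11 / sqrt(6) = 0.044907312
uc = sqrt(0.55548622^2 + 0.43589945^2 + 0.37599668^2 + 0.47887524^2 + 0.044907312^2) = 0.93342645
U = k * uc = 2 * 0.93342645
U = 1.8669

1.8669


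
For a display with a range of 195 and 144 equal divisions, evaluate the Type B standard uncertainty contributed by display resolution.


resolution = range / divisions
resolution = 195 / 144 = 1.3541667
u_res = resolution / (2*sqrt(3))
u_res = 1.3541667 / 3.4641016
u_res = 0.3909

0.3909


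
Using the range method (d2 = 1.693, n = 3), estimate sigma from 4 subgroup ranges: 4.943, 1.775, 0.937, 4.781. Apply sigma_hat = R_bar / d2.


R_bar = (4.943 + 1.775 + 0.937 + 4.781) / 4
R_bar = 12.436 / 4 = 3.109
sigma_hat = R_bar / d2 = 3.109 / 1.693 = 1.8364

1.8364


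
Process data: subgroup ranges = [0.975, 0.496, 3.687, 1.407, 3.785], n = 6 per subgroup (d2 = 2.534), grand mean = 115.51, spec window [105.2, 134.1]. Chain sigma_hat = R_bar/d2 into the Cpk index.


R_bar = (0.975 + 0.496 + 3.687 + 1.407 + 3.785) / 5 = 2.07
sigma = R_bar / d2 = 2.07 / 2.534 = 0.81689029
Cp = (USL - LSL)/(6*sigma) = (134.1 - 105.2)/(6*0.81689029) = 5.8963
Cpu = (134.1 - 115.51)/(3*0.81689029) = 7.5857
Cpl = (115.51 - 105.2)/(3*0.81689029) = 4.2070
Cpk = min(Cpu, Cpl) = 4.2070

4.2070


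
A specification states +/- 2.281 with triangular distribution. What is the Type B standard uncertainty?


u_B = half_width / sqrt(6)
u_B = 2.281 / 2.4494897
u_B = 0.9312

0.9312


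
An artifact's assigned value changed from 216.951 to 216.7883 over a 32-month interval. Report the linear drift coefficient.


rate = (v2 - v1) / months
= (216.7883 - 216.951) / 32
= -0.1627 / 32
= -0.0051

-0.0051


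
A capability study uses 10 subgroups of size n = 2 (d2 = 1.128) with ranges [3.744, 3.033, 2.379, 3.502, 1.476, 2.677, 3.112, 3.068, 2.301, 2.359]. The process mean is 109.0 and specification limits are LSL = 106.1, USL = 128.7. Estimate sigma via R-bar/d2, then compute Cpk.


R_bar = (3.744 + 3.033 + 2.379 + 3.502 + 1.476 + 2.677 + 3.112 + 3.068 + 2.301 + 2.359) / 10 = 2.7651
sigma = R_bar / d2 = 2.7651 / 1.128 = 2.4513298
Cp = (USL - LSL)/(6*sigma) = (128.7 - 106.1)/(6*2.4513298) = 1.5366
Cpu = (128.7 - 109.0)/(3*2.4513298) = 2.6788
Cpl = (109.0 - 106.1)/(3*2.4513298) = 0.3943
Cpk = min(Cpu, Cpl) = 0.3943

0.3943


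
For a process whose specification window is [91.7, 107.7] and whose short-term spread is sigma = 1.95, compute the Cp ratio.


Cp = (USL - LSL) / (6 * sigma)
= (107.7 - 91.7) / (6 * 1.95)
= 16.0000 / 11.7000
= 1.3675

1.3675


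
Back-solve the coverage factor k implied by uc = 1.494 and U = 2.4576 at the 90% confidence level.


k = U / uc
k = 2.4576 / 1.494
k = 1.645

1.645


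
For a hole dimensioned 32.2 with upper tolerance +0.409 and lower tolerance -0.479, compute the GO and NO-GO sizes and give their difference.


GO = nominal - lower_tol (smallest hole = maximum material condition)
GO = 32.2 - 0.479 = 31.721
NO-GO = nominal + upper_tol (largest hole = least material condition)
NO-GO = 32.2 + 0.409 = 32.609
spread = NO-GO - GO = 32.609 - 31.721 = 0.8880

0.8880


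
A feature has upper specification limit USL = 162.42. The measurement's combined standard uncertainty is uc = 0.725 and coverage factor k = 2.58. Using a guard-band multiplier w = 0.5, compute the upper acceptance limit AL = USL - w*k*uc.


U = k * uc = 2.58 * 0.725 = 1.8705
guard band g = w * U = 0.5 * 1.8705 = 0.93525
AL = USL - g = 162.42 - 0.93525
AL = 161.4847

161.4847


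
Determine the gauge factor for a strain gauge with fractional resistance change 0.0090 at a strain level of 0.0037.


GF = (dR/R) / epsilon
= 0.0090 / 0.0037
= 2.4324

2.4324


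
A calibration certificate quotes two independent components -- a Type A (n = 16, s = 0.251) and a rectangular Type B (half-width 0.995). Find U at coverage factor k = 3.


u_A = s / sqrt(n) = 0.251 / sqrt(16) = 0.06275
u_B = half_width / sqrt(3) = 0.995 / sqrt(3) = 0.57446352
uc = sqrt(u_A^2 + u_B^2) = sqrt(0.06275^2 + 0.57446352^2) = 0.57788052
U = k * uc = 3 * 0.57788052
U = 1.7336

1.7336


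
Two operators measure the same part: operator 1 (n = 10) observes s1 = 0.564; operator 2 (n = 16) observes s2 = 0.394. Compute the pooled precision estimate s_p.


s_p = sqrt(((n1-1)*s1^2 + (n2-1)*s2^2) / (n1+n2-2))
numerator = (10-1)*0.564^2 + (16-1)*0.394^2 = 2.862864 + 2.32854 = 5.191404
denominator = 10 + 16 - 2 = 24
s_p^2 = 5.191404 / 24 = 0.2163085
s_p = sqrt(0.2163085) = 0.4651

0.4651


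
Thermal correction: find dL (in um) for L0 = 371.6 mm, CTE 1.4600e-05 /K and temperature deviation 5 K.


dL = L * alpha * dT
= 371.6 * 1.4600e-05 * 5
= 0.0271268 mm
dL_um = 0.0271268 * 1000 = 27.1268 um

27.1268


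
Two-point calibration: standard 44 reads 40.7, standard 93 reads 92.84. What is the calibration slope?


slope = (y2 - y1) / (x2 - x1)
= (92.84 - 40.7) / (93 - 44)
= 52.1400 / 49
= 1.0641

1.0641


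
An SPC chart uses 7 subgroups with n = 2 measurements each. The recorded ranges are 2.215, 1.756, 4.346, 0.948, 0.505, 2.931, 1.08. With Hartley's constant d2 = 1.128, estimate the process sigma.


R_bar = (2.215 + 1.756 + 4.346 + 0.948 + 0.505 + 2.931 + 1.08) / 7
R_bar = 13.781 / 7 = 1.9687143
sigma_hat = R_bar / d2 = 1.9687143 / 1.128 = 1.7453

1.7453


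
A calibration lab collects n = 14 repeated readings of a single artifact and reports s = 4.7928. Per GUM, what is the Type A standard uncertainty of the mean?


u_A = s / sqrt(n)
u_A = 4.7928 / sqrt(14)
u_A = 4.7928 / 3.7416574
u_A = 1.2809

1.2809


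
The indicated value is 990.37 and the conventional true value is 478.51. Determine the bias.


Systematic error = measured - true
= 990.37 - 478.51
= 511.8600

511.8600


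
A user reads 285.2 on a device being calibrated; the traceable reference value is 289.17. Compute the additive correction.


Correction = standard - reading
= 289.17 - 285.2
= 3.9700

3.9700


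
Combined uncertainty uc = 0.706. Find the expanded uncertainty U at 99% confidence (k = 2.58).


U = k * uc
U = 2.58 * 0.706
U = 1.8215

1.8215


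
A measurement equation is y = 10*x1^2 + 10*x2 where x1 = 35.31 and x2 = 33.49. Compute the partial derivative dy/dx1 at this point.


y = 10*x1^2 + 10*x2
dy/dx1 = 2*10*x1
Evaluate at x1 = 35.31: c1 = 20 * 35.31
c1 = 706.2000

706.2000


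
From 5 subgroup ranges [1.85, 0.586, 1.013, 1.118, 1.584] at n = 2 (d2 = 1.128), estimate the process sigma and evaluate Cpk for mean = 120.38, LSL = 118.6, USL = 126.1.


R_bar = (1.85 + 0.586 + 1.013 + 1.118 + 1.584) / 5 = 1.2302
sigma = R_bar / d2 = 1.2302 / 1.128 = 1.0906028
Cp = (USL - LSL)/(6*sigma) = (126.1 - 118.6)/(6*1.0906028) = 1.1462
Cpu = (126.1 - 120.38)/(3*1.0906028) = 1.7483
Cpl = (120.38 - 118.6)/(3*1.0906028) = 0.5440
Cpk = min(Cpu, Cpl) = 0.5440

0.5440


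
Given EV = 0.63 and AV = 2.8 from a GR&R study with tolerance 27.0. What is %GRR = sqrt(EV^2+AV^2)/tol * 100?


GRR = sqrt(EV^2 + AV^2) = sqrt(0.63^2 + 2.8^2) = 2.87
%GRR = GRR / tol * 100 = 2.87 / 27.0 * 100
%GRR = 10.6296

10.6296


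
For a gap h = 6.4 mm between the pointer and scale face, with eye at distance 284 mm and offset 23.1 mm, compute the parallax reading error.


error = h * offset / d
= 6.4 * 23.1 / 284
= 0.5206

0.5206


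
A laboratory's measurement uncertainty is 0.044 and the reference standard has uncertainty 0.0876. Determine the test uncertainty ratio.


TUR = u_lab / u_ref
= 0.044 / 0.0876
= 0.5023

0.5023


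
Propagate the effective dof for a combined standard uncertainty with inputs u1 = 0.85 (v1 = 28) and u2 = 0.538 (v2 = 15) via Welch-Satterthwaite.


uc = sqrt(u1^2 + u2^2) = sqrt(0.85^2 + 0.538^2) = 1.0059543
v_eff = uc^4 / (u1^4/v1 + u2^4/v2)
= 1.0059543^4 / (0.85^4/28 + 0.538^4/15)
= 1.0240308 / 0.024228269
v_eff = 42.2659

42.2659


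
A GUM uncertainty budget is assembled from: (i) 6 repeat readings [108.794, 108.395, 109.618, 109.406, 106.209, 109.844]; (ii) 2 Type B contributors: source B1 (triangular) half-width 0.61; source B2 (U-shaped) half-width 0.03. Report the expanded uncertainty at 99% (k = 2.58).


mean = (108.794 + 108.395 + 109.618 + 109.406 + 106.209 + 109.844) / 6 = 108.711
s = sqrt(sum((x - mean)^2)/(n-1)) = 1.3383656
u_A = s / sqrt(n) = 1.3383656 / sqrt(6) = 0.54638547
u_B1 = 0.61 / sqrt(6) = 0.24903146
u_B2 = 0.03 / sqrt(2) = 0.021213203
uc = sqrt(0.54638547^2 + 0.24903146^2 + 0.021213203^2) = 0.60083588
U = k * uc = 2.58 * 0.60083588
U = 1.5502

1.5502


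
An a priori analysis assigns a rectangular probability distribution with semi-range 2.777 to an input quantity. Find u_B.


u_B = half_width / sqrt(3)
u_B = 2.777 / 1.7320508
u_B = 1.6033

1.6033


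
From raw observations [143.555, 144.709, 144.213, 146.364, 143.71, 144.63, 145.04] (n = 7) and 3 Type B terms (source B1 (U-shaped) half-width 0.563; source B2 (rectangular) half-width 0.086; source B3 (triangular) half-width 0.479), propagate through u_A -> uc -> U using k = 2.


mean = (143.555 + 144.709 + 144.213 + 146.364 + 143.71 + 144.63 + 145.04) / 7 = 144.603
s = sqrt(sum((x - mean)^2)/(n-1)) = 0.9444494
u_A = s / sqrt(n) = 0.9444494 / sqrt(7) = 0.35696832
u_B1 = 0.563 / sqrt(2) = 0.39810112
u_B2 = 0.086 / sqrt(3) = 0.049652123
u_B3 = 0.479 / sqrt(6) = 0.19555093
uc = sqrt(0.35696832^2 + 0.39810112^2 + 0.049652123^2 + 0.19555093^2) = 0.57150362
U = k * uc = 2 * 0.57150362
U = 1.1430

1.1430


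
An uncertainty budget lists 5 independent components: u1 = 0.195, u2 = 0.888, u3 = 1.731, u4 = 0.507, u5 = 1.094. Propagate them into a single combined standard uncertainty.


uc = sqrt(0.195^2 + 0.888^2 + 1.731^2 + 0.507^2 + 1.094^2)
uc = sqrt(5.276815)
uc = 2.2971

2.2971


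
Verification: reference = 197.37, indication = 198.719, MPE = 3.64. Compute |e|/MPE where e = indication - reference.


e = indication - reference = 198.719 - 197.37 = 1.3490
|e| = 1.3490
ratio = |e| / MPE = 1.3490 / 3.64
ratio = 0.3706

0.3706


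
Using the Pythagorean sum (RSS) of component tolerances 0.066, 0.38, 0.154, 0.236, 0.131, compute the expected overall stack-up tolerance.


RSS = sqrt(0.066^2 + 0.38^2 + 0.154^2 + 0.236^2 + 0.131^2)
= sqrt(0.245329)
= 0.4953

0.4953


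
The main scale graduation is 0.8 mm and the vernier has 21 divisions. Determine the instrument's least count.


LC = MSD / n_div
= 0.8 / 21
= 0.0381

0.0381


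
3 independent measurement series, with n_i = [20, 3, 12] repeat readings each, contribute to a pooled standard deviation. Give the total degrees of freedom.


nu = sum_i (n_i - 1)
nu = ((20 - 1) + (3 - 1) + (12 - 1))
nu = 19 + 2 + 11
nu = 32

32


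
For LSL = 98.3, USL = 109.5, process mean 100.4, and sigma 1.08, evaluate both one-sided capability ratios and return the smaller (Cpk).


Cpu = (USL - mean) / (3*sigma) = (109.5 - 100.4) / (3*1.08) = 2.8086
Cpl = (mean - LSL) / (3*sigma) = (100.4 - 98.3) / (3*1.08) = 0.6481
Cpk = min(Cpu, Cpl) = 0.6481

0.6481


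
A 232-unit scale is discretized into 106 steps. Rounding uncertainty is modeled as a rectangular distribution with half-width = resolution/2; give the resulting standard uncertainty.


resolution = range / divisions
resolution = 232 / 106 = 2.1886792
u_res = resolution / (2*sqrt(3))
u_res = 2.1886792 / 3.4641016
u_res = 0.6318

0.6318


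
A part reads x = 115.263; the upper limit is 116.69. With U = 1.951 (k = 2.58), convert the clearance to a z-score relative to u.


u = U / k = 1.951 / 2.58 = 0.75620155
margin = |USL - x| = |116.69 - 115.263| = 1.427
z = margin / u = 1.427 / 0.75620155
z = 1.8871

1.8871


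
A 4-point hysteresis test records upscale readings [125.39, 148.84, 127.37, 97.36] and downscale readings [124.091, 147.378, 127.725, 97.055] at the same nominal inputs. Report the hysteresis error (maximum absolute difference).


|125.39 - 124.091| = 1.2990
|148.84 - 147.378| = 1.4620
|127.37 - 127.725| = 0.3550
|97.36 - 97.055| = 0.3050
hysteresis = max(diffs) = 1.4620

1.4620


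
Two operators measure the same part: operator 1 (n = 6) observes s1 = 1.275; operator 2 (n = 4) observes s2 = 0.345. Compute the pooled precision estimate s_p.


s_p = sqrt(((n1-1)*s1^2 + (n2-1)*s2^2) / (n1+n2-2))
numerator = (6-1)*1.275^2 + (4-1)*0.345^2 = 8.128125 + 0.357075 = 8.4852
denominator = 6 + 4 - 2 = 8
s_p^2 = 8.4852 / 8 = 1.06065
s_p = sqrt(1.06065) = 1.0299

1.0299


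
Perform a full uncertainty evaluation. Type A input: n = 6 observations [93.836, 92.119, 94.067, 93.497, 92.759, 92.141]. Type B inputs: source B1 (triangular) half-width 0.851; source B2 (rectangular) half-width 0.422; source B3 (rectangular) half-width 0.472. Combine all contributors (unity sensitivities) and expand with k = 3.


mean = (93.836 + 92.119 + 94.067 + 93.497 + 92.759 + 92.141) / 6 = 93.06983333
s = sqrt(sum((x - mean)^2)/(n-1)) = 0.85173433
u_A = s / sqrt(n) = 0.85173433 / sqrt(6) = 0.34771908
u_B1 = 0.851 / sqrt(6) = 0.3474193
u_B2 = 0.422 / sqrt(3) = 0.24364181
u_B3 = 0.472 / sqrt(3) = 0.27250933
uc = sqrt(0.34771908^2 + 0.3474193^2 + 0.24364181^2 + 0.27250933^2) = 0.61256134
U = k * uc = 3 * 0.61256134
U = 1.8377

1.8377


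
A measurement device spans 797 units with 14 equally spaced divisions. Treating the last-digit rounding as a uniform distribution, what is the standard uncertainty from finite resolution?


resolution = range / divisions
resolution = 797 / 14 = 56.928571
u_res = resolution / (2*sqrt(3))
u_res = 56.928571 / 3.4641016
u_res = 16.4339

16.4339


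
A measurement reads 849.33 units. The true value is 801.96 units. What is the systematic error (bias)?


Systematic error = measured - true
= 849.33 - 801.96
= 47.3700

47.3700


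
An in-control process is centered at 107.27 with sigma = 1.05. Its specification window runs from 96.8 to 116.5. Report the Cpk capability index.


Cpu = (USL - mean) / (3*sigma) = (116.5 - 107.27) / (3*1.05) = 2.9302
Cpl = (mean - LSL) / (3*sigma) = (107.27 - 96.8) / (3*1.05) = 3.3238
Cpk = min(Cpu, Cpl) = 2.9302

2.9302


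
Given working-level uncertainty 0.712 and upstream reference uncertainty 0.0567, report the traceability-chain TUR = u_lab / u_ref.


TUR = u_lab / u_ref
= 0.712 / 0.0567
= 12.5573

12.5573


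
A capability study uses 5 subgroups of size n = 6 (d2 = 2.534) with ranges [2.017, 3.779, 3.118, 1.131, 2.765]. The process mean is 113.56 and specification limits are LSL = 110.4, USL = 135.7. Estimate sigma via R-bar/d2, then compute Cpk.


R_bar = (2.017 + 3.779 + 3.118 + 1.131 + 2.765) / 5 = 2.562
sigma = R_bar / d2 = 2.562 / 2.534 = 1.0110497
Cp = (USL - LSL)/(6*sigma) = (135.7 - 110.4)/(6*1.0110497) = 4.1706
Cpu = (135.7 - 113.56)/(3*1.0110497) = 7.2993
Cpl = (113.56 - 110.4)/(3*1.0110497) = 1.0418
Cpk = min(Cpu, Cpl) = 1.0418

1.0418


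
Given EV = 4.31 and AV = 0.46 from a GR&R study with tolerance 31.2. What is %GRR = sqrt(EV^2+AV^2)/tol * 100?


GRR = sqrt(EV^2 + AV^2) = sqrt(4.31^2 + 0.46^2) = 4.3344781
%GRR = GRR / tol * 100 = 4.3344781 / 31.2 * 100
%GRR = 13.8926

13.8926


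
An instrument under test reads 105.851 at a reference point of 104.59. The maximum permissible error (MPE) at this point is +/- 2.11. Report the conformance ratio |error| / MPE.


e = indication - reference = 105.851 - 104.59 = 1.2610
|e| = 1.2610
ratio = |e| / MPE = 1.2610 / 2.11
ratio = 0.5976

0.5976


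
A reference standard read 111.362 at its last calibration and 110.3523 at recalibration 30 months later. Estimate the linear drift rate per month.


rate = (v2 - v1) / months
= (110.3523 - 111.362) / 30
= -1.0097 / 30
= -0.0337

-0.0337


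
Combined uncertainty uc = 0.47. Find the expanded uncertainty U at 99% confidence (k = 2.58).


U = k * uc
U = 2.58 * 0.47
U = 1.2126

1.2126


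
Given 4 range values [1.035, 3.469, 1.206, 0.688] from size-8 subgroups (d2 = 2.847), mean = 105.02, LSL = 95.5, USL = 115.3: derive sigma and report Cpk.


R_bar = (1.035 + 3.469 + 1.206 + 0.688) / 4 = 1.5995
sigma = R_bar / d2 = 1.5995 / 2.847 = 0.56181946
Cp = (USL - LSL)/(6*sigma) = (115.3 - 95.5)/(6*0.56181946) = 5.8738
Cpu = (115.3 - 105.02)/(3*0.56181946) = 6.0992
Cpl = (105.02 - 95.5)/(3*0.56181946) = 5.6483
Cpk = min(Cpu, Cpl) = 5.6483

5.6483


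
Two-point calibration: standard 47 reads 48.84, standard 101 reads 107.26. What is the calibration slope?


slope = (y2 - y1) / (x2 - x1)
= (107.26 - 48.84) / (101 - 47)
= 58.4200 / 54
= 1.0819

1.0819


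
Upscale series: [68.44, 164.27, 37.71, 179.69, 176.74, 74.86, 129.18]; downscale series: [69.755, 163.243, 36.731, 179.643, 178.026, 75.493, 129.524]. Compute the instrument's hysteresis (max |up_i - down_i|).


|68.44 - 69.755| = 1.3150
|164.27 - 163.243| = 1.0270
|37.71 - 36.731| = 0.9790
|179.69 - 179.643| = 0.0470
|176.74 - 178.026| = 1.2860
|74.86 - 75.493| = 0.6330
|129.18 - 129.524| = 0.3440
hysteresis = max(diffs) = 1.3150

1.3150


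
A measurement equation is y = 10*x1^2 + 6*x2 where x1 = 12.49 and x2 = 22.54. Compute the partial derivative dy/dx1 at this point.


y = 10*x1^2 + 6*x2
dy/dx1 = 2*10*x1
Evaluate at x1 = 12.49: c1 = 20 * 12.49
c1 = 249.8000

249.8000


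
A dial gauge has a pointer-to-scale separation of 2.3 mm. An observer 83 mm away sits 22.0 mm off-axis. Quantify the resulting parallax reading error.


error = h * offset / d
= 2.3 * 22.0 / 83
= 0.6096

0.6096


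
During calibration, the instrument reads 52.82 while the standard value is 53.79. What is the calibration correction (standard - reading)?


Correction = standard - reading
= 53.79 - 52.82
= 0.9700

0.9700


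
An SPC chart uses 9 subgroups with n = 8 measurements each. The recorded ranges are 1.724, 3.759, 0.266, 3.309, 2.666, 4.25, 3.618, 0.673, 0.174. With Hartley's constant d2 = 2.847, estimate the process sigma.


R_bar = (1.724 + 3.759 + 0.266 + 3.309 + 2.666 + 4.25 + 3.618 + 0.673 + 0.174) / 9
R_bar = 20.439 / 9 = 2.271
sigma_hat = R_bar / d2 = 2.271 / 2.847 = 0.7977

0.7977


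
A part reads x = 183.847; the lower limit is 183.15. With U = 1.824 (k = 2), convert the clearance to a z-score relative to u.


u = U / k = 1.824 / 2 = 0.912
margin = |LSL - x| = |183.15 - 183.847| = 0.697
z = margin / u = 0.697 / 0.912
z = 0.7643

0.7643


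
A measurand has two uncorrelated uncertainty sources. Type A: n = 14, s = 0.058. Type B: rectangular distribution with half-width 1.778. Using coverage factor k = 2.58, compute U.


u_A = s / sqrt(n) = 0.058 / sqrt(14) = 0.015501152
u_B = half_width / sqrt(3) = 1.778 / sqrt(3) = 1.0265288
uc = sqrt(u_A^2 + u_B^2) = sqrt(0.015501152^2 + 1.0265288^2) = 1.0266458
U = k * uc = 2.58 * 1.0266458
U = 2.6487

2.6487


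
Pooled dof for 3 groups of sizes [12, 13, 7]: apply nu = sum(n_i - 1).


nu = sum_i (n_i - 1)
nu = ((12 - 1) + (13 - 1) + (7 - 1))
nu = 11 + 12 + 6
nu = 29

29


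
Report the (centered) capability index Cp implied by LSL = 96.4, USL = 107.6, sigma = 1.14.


Cp = (USL - LSL) / (6 * sigma)
= (107.6 - 96.4) / (6 * 1.14)
= 11.2000 / 6.8400
= 1.6374

1.6374


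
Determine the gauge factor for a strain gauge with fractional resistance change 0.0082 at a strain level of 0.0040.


GF = (dR/R) / epsilon
= 0.0082 / 0.0040
= 2.0500

2.0500


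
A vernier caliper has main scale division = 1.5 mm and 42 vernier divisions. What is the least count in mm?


LC = MSD / n_div
= 1.5 / 42
= 0.0357

0.0357


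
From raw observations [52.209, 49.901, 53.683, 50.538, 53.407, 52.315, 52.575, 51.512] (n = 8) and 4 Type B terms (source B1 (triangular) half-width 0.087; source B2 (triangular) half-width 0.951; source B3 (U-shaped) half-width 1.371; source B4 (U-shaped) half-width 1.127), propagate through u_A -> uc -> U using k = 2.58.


mean = (52.209 + 49.901 + 53.683 + 50.538 + 53.407 + 52.315 + 52.575 + 51.512) / 8 = 52.0175
s = sqrt(sum((x - mean)^2)/(n-1)) = 1.3128273
u_A = s / sqrt(n) = 1.3128273 / sqrt(8) = 0.46415454
u_B1 = 0.087 / sqrt(6) = 0.035517601
u_B2 = 0.951 / sqrt(6) = 0.38824412
u_B3 = 1.371 / sqrt(2) = 0.9694434
u_B4 = 1.127 / sqrt(2) = 0.79690934
uc = sqrt(0.46415454^2 + 0.035517601^2 + 0.38824412^2 + 0.9694434^2 + 0.79690934^2) = 1.3936712
U = k * uc = 2.58 * 1.3936712
U = 3.5957

3.5957


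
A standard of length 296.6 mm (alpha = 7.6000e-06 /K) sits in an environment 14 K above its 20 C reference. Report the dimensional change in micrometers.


dL = L * alpha * dT
= 296.6 * 7.6000e-06 * 14
= 0.0315582 mm
dL_um = 0.0315582 * 1000 = 31.5582 um

31.5582


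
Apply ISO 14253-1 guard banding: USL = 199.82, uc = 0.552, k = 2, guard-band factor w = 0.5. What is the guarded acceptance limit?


U = k * uc = 2 * 0.552 = 1.104
guard band g = w * U = 0.5 * 1.104 = 0.552
AL = USL - g = 199.82 - 0.552
AL = 199.2680

199.2680


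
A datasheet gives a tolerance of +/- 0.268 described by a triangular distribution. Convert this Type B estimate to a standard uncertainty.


u_B = half_width / sqrt(6)
u_B = 0.268 / 2.4494897
u_B = 0.1094

0.1094
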